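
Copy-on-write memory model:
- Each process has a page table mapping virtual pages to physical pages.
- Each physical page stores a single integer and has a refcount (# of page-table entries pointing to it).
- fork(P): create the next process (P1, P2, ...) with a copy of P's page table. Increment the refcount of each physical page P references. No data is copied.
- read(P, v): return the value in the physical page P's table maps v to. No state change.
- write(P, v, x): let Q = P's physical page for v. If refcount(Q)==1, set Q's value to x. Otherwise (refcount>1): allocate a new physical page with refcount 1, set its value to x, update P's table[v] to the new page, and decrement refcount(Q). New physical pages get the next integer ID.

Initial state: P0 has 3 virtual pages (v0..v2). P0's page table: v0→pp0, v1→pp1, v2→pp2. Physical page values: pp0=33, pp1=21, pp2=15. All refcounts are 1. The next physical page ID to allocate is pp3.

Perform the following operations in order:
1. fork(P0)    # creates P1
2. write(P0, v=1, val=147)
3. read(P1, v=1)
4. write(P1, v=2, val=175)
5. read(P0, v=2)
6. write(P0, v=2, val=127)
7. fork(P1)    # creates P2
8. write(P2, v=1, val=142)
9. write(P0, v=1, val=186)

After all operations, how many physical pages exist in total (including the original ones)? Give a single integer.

Op 1: fork(P0) -> P1. 3 ppages; refcounts: pp0:2 pp1:2 pp2:2
Op 2: write(P0, v1, 147). refcount(pp1)=2>1 -> COPY to pp3. 4 ppages; refcounts: pp0:2 pp1:1 pp2:2 pp3:1
Op 3: read(P1, v1) -> 21. No state change.
Op 4: write(P1, v2, 175). refcount(pp2)=2>1 -> COPY to pp4. 5 ppages; refcounts: pp0:2 pp1:1 pp2:1 pp3:1 pp4:1
Op 5: read(P0, v2) -> 15. No state change.
Op 6: write(P0, v2, 127). refcount(pp2)=1 -> write in place. 5 ppages; refcounts: pp0:2 pp1:1 pp2:1 pp3:1 pp4:1
Op 7: fork(P1) -> P2. 5 ppages; refcounts: pp0:3 pp1:2 pp2:1 pp3:1 pp4:2
Op 8: write(P2, v1, 142). refcount(pp1)=2>1 -> COPY to pp5. 6 ppages; refcounts: pp0:3 pp1:1 pp2:1 pp3:1 pp4:2 pp5:1
Op 9: write(P0, v1, 186). refcount(pp3)=1 -> write in place. 6 ppages; refcounts: pp0:3 pp1:1 pp2:1 pp3:1 pp4:2 pp5:1

Answer: 6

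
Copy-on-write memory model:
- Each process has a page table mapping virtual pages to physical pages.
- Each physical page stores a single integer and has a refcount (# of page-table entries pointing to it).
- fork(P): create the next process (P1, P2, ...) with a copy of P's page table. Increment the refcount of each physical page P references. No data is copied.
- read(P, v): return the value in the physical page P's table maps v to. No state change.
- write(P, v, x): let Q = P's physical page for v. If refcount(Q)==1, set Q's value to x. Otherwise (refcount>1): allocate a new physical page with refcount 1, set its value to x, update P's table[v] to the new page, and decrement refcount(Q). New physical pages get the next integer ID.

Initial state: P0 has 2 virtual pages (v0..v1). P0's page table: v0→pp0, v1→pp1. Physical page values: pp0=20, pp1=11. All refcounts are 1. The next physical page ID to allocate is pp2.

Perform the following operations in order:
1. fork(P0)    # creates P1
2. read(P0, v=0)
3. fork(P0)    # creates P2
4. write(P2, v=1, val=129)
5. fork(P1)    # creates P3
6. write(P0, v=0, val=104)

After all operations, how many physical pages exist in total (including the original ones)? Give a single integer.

Answer: 4

Derivation:
Op 1: fork(P0) -> P1. 2 ppages; refcounts: pp0:2 pp1:2
Op 2: read(P0, v0) -> 20. No state change.
Op 3: fork(P0) -> P2. 2 ppages; refcounts: pp0:3 pp1:3
Op 4: write(P2, v1, 129). refcount(pp1)=3>1 -> COPY to pp2. 3 ppages; refcounts: pp0:3 pp1:2 pp2:1
Op 5: fork(P1) -> P3. 3 ppages; refcounts: pp0:4 pp1:3 pp2:1
Op 6: write(P0, v0, 104). refcount(pp0)=4>1 -> COPY to pp3. 4 ppages; refcounts: pp0:3 pp1:3 pp2:1 pp3:1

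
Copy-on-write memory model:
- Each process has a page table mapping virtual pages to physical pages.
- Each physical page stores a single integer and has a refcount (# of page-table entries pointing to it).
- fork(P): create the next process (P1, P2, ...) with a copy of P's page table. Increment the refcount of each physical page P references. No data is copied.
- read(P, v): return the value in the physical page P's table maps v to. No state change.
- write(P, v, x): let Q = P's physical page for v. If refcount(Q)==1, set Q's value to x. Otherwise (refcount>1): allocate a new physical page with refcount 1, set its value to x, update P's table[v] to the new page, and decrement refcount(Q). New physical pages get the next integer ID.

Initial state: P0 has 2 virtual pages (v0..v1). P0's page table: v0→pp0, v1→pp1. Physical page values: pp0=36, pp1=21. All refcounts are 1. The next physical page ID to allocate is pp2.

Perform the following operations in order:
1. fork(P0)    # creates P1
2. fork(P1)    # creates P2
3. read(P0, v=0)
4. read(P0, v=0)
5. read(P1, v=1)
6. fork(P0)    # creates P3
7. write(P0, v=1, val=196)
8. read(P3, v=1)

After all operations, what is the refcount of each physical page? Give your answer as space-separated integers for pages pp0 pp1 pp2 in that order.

Op 1: fork(P0) -> P1. 2 ppages; refcounts: pp0:2 pp1:2
Op 2: fork(P1) -> P2. 2 ppages; refcounts: pp0:3 pp1:3
Op 3: read(P0, v0) -> 36. No state change.
Op 4: read(P0, v0) -> 36. No state change.
Op 5: read(P1, v1) -> 21. No state change.
Op 6: fork(P0) -> P3. 2 ppages; refcounts: pp0:4 pp1:4
Op 7: write(P0, v1, 196). refcount(pp1)=4>1 -> COPY to pp2. 3 ppages; refcounts: pp0:4 pp1:3 pp2:1
Op 8: read(P3, v1) -> 21. No state change.

Answer: 4 3 1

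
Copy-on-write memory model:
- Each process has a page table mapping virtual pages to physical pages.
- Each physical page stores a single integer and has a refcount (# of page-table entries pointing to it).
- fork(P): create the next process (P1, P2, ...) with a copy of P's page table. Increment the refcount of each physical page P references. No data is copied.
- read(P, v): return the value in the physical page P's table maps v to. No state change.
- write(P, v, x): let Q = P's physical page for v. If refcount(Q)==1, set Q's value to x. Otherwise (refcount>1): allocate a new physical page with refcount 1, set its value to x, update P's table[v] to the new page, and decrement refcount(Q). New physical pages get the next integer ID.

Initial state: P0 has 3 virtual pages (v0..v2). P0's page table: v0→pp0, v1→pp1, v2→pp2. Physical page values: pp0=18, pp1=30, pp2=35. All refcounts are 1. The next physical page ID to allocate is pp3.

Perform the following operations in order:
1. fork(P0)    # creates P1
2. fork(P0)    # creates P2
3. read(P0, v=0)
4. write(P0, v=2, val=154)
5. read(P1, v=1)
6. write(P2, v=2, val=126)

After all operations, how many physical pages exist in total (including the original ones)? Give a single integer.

Op 1: fork(P0) -> P1. 3 ppages; refcounts: pp0:2 pp1:2 pp2:2
Op 2: fork(P0) -> P2. 3 ppages; refcounts: pp0:3 pp1:3 pp2:3
Op 3: read(P0, v0) -> 18. No state change.
Op 4: write(P0, v2, 154). refcount(pp2)=3>1 -> COPY to pp3. 4 ppages; refcounts: pp0:3 pp1:3 pp2:2 pp3:1
Op 5: read(P1, v1) -> 30. No state change.
Op 6: write(P2, v2, 126). refcount(pp2)=2>1 -> COPY to pp4. 5 ppages; refcounts: pp0:3 pp1:3 pp2:1 pp3:1 pp4:1

Answer: 5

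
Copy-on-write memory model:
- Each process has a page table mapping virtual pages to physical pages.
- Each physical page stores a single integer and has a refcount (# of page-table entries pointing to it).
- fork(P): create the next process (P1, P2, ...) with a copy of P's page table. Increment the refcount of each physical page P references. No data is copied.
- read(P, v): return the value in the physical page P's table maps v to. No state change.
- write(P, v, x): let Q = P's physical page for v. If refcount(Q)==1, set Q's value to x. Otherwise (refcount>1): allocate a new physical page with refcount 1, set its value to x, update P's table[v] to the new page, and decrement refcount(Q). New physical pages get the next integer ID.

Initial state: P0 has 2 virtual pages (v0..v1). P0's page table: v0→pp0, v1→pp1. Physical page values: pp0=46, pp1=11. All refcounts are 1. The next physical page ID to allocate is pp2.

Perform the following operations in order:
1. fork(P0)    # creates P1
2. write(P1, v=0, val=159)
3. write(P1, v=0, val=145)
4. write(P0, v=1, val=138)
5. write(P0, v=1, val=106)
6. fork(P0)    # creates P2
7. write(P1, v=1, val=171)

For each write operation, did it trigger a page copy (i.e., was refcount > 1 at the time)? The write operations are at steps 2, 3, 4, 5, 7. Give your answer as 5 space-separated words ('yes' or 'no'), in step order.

Op 1: fork(P0) -> P1. 2 ppages; refcounts: pp0:2 pp1:2
Op 2: write(P1, v0, 159). refcount(pp0)=2>1 -> COPY to pp2. 3 ppages; refcounts: pp0:1 pp1:2 pp2:1
Op 3: write(P1, v0, 145). refcount(pp2)=1 -> write in place. 3 ppages; refcounts: pp0:1 pp1:2 pp2:1
Op 4: write(P0, v1, 138). refcount(pp1)=2>1 -> COPY to pp3. 4 ppages; refcounts: pp0:1 pp1:1 pp2:1 pp3:1
Op 5: write(P0, v1, 106). refcount(pp3)=1 -> write in place. 4 ppages; refcounts: pp0:1 pp1:1 pp2:1 pp3:1
Op 6: fork(P0) -> P2. 4 ppages; refcounts: pp0:2 pp1:1 pp2:1 pp3:2
Op 7: write(P1, v1, 171). refcount(pp1)=1 -> write in place. 4 ppages; refcounts: pp0:2 pp1:1 pp2:1 pp3:2

yes no yes no no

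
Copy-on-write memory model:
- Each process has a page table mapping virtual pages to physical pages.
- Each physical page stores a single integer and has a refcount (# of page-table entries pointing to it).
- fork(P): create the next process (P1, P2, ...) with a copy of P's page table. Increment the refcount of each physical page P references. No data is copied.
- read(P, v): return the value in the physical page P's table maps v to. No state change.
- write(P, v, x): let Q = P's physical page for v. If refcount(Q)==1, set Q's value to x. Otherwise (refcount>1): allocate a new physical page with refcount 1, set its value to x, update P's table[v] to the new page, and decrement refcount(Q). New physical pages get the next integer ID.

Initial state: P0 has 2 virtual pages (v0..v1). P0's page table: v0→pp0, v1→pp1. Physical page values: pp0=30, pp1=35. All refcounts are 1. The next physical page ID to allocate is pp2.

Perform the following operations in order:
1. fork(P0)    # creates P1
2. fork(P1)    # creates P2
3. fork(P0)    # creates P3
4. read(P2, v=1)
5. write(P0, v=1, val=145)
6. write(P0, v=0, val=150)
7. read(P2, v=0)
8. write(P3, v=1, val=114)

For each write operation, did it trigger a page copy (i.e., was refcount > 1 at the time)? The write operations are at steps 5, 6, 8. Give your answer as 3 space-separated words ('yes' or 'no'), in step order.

Op 1: fork(P0) -> P1. 2 ppages; refcounts: pp0:2 pp1:2
Op 2: fork(P1) -> P2. 2 ppages; refcounts: pp0:3 pp1:3
Op 3: fork(P0) -> P3. 2 ppages; refcounts: pp0:4 pp1:4
Op 4: read(P2, v1) -> 35. No state change.
Op 5: write(P0, v1, 145). refcount(pp1)=4>1 -> COPY to pp2. 3 ppages; refcounts: pp0:4 pp1:3 pp2:1
Op 6: write(P0, v0, 150). refcount(pp0)=4>1 -> COPY to pp3. 4 ppages; refcounts: pp0:3 pp1:3 pp2:1 pp3:1
Op 7: read(P2, v0) -> 30. No state change.
Op 8: write(P3, v1, 114). refcount(pp1)=3>1 -> COPY to pp4. 5 ppages; refcounts: pp0:3 pp1:2 pp2:1 pp3:1 pp4:1

yes yes yes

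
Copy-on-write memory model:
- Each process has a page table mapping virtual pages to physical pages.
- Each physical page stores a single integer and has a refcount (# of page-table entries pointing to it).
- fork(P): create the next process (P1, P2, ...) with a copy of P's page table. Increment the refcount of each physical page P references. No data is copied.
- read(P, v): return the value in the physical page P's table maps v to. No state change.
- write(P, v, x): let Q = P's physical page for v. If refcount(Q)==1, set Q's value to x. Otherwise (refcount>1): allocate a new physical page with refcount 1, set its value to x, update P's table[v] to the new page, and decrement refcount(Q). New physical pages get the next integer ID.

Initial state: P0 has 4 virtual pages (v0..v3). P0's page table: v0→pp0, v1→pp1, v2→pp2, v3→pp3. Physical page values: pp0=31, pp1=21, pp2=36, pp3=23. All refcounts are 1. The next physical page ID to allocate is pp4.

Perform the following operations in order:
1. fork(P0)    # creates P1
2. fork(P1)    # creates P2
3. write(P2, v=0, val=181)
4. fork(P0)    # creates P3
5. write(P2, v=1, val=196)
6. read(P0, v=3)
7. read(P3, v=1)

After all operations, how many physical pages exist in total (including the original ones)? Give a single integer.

Op 1: fork(P0) -> P1. 4 ppages; refcounts: pp0:2 pp1:2 pp2:2 pp3:2
Op 2: fork(P1) -> P2. 4 ppages; refcounts: pp0:3 pp1:3 pp2:3 pp3:3
Op 3: write(P2, v0, 181). refcount(pp0)=3>1 -> COPY to pp4. 5 ppages; refcounts: pp0:2 pp1:3 pp2:3 pp3:3 pp4:1
Op 4: fork(P0) -> P3. 5 ppages; refcounts: pp0:3 pp1:4 pp2:4 pp3:4 pp4:1
Op 5: write(P2, v1, 196). refcount(pp1)=4>1 -> COPY to pp5. 6 ppages; refcounts: pp0:3 pp1:3 pp2:4 pp3:4 pp4:1 pp5:1
Op 6: read(P0, v3) -> 23. No state change.
Op 7: read(P3, v1) -> 21. No state change.

Answer: 6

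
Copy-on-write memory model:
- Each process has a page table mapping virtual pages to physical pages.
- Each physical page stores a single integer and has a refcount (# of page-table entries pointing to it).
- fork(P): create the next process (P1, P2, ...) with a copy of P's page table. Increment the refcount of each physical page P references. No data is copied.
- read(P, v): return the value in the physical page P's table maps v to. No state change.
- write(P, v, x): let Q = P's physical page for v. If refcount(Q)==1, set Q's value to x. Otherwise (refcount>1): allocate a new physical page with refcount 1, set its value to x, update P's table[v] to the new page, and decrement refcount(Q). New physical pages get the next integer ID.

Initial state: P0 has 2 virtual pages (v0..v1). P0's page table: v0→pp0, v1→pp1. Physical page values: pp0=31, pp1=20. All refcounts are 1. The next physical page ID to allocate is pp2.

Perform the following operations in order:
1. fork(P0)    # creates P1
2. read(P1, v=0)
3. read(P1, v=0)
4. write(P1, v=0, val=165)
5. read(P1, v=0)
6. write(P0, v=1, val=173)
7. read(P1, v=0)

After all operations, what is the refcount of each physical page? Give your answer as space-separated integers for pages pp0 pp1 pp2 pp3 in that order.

Answer: 1 1 1 1

Derivation:
Op 1: fork(P0) -> P1. 2 ppages; refcounts: pp0:2 pp1:2
Op 2: read(P1, v0) -> 31. No state change.
Op 3: read(P1, v0) -> 31. No state change.
Op 4: write(P1, v0, 165). refcount(pp0)=2>1 -> COPY to pp2. 3 ppages; refcounts: pp0:1 pp1:2 pp2:1
Op 5: read(P1, v0) -> 165. No state change.
Op 6: write(P0, v1, 173). refcount(pp1)=2>1 -> COPY to pp3. 4 ppages; refcounts: pp0:1 pp1:1 pp2:1 pp3:1
Op 7: read(P1, v0) -> 165. No state change.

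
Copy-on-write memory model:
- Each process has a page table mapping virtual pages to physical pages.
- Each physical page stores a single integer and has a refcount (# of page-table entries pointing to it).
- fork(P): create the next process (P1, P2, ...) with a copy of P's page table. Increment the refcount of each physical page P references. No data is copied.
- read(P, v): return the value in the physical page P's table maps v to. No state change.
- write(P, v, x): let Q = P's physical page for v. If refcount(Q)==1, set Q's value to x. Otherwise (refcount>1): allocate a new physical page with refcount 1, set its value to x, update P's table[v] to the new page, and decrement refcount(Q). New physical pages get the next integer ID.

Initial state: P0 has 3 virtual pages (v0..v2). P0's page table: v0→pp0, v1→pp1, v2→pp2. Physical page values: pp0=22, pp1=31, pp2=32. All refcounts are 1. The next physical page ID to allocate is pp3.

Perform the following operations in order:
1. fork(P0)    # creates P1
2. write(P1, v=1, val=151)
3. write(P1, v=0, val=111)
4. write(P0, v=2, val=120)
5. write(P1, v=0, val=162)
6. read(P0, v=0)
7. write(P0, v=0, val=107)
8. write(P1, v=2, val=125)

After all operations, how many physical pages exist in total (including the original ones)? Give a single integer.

Op 1: fork(P0) -> P1. 3 ppages; refcounts: pp0:2 pp1:2 pp2:2
Op 2: write(P1, v1, 151). refcount(pp1)=2>1 -> COPY to pp3. 4 ppages; refcounts: pp0:2 pp1:1 pp2:2 pp3:1
Op 3: write(P1, v0, 111). refcount(pp0)=2>1 -> COPY to pp4. 5 ppages; refcounts: pp0:1 pp1:1 pp2:2 pp3:1 pp4:1
Op 4: write(P0, v2, 120). refcount(pp2)=2>1 -> COPY to pp5. 6 ppages; refcounts: pp0:1 pp1:1 pp2:1 pp3:1 pp4:1 pp5:1
Op 5: write(P1, v0, 162). refcount(pp4)=1 -> write in place. 6 ppages; refcounts: pp0:1 pp1:1 pp2:1 pp3:1 pp4:1 pp5:1
Op 6: read(P0, v0) -> 22. No state change.
Op 7: write(P0, v0, 107). refcount(pp0)=1 -> write in place. 6 ppages; refcounts: pp0:1 pp1:1 pp2:1 pp3:1 pp4:1 pp5:1
Op 8: write(P1, v2, 125). refcount(pp2)=1 -> write in place. 6 ppages; refcounts: pp0:1 pp1:1 pp2:1 pp3:1 pp4:1 pp5:1

Answer: 6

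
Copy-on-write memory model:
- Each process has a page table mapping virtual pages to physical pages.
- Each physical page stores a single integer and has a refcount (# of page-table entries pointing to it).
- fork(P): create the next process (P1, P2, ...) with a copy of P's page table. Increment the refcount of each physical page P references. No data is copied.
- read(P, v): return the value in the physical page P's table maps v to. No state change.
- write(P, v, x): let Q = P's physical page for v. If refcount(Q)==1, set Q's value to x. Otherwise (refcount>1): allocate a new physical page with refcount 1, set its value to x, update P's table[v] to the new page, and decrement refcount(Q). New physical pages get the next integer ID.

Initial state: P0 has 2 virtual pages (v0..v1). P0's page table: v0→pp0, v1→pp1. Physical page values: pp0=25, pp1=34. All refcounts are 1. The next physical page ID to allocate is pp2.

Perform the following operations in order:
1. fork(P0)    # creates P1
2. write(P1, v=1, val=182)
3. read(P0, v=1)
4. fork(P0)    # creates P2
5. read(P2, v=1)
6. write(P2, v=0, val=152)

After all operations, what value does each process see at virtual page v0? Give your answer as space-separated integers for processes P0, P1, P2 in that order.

Op 1: fork(P0) -> P1. 2 ppages; refcounts: pp0:2 pp1:2
Op 2: write(P1, v1, 182). refcount(pp1)=2>1 -> COPY to pp2. 3 ppages; refcounts: pp0:2 pp1:1 pp2:1
Op 3: read(P0, v1) -> 34. No state change.
Op 4: fork(P0) -> P2. 3 ppages; refcounts: pp0:3 pp1:2 pp2:1
Op 5: read(P2, v1) -> 34. No state change.
Op 6: write(P2, v0, 152). refcount(pp0)=3>1 -> COPY to pp3. 4 ppages; refcounts: pp0:2 pp1:2 pp2:1 pp3:1
P0: v0 -> pp0 = 25
P1: v0 -> pp0 = 25
P2: v0 -> pp3 = 152

Answer: 25 25 152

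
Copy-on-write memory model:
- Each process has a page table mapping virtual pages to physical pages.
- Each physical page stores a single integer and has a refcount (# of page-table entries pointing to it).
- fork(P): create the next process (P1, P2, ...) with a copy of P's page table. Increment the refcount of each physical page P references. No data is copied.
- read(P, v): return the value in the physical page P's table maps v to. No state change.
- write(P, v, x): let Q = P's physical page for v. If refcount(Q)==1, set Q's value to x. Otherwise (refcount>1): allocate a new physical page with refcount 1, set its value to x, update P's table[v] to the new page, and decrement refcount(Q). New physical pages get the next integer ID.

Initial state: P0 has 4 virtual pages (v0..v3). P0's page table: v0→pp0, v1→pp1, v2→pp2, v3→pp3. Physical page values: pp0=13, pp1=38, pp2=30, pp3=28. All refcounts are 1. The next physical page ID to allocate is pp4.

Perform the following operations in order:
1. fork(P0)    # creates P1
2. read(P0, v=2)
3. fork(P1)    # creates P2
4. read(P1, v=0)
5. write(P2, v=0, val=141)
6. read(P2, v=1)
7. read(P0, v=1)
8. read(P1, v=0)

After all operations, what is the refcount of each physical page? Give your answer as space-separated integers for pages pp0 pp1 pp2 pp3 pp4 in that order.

Op 1: fork(P0) -> P1. 4 ppages; refcounts: pp0:2 pp1:2 pp2:2 pp3:2
Op 2: read(P0, v2) -> 30. No state change.
Op 3: fork(P1) -> P2. 4 ppages; refcounts: pp0:3 pp1:3 pp2:3 pp3:3
Op 4: read(P1, v0) -> 13. No state change.
Op 5: write(P2, v0, 141). refcount(pp0)=3>1 -> COPY to pp4. 5 ppages; refcounts: pp0:2 pp1:3 pp2:3 pp3:3 pp4:1
Op 6: read(P2, v1) -> 38. No state change.
Op 7: read(P0, v1) -> 38. No state change.
Op 8: read(P1, v0) -> 13. No state change.

Answer: 2 3 3 3 1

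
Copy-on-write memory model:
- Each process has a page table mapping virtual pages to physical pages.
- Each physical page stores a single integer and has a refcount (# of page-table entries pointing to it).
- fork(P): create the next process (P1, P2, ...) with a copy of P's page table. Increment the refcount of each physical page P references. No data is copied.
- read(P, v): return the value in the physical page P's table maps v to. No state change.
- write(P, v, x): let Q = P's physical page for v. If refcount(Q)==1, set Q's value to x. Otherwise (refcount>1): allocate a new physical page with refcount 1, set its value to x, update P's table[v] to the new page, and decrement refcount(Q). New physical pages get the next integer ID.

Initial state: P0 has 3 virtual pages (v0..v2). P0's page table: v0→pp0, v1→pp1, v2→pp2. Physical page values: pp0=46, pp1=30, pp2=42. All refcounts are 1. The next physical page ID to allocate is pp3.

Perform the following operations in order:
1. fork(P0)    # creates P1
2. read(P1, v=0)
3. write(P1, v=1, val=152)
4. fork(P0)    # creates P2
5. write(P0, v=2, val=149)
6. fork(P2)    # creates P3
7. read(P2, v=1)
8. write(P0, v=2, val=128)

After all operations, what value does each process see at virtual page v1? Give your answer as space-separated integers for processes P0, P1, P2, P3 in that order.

Op 1: fork(P0) -> P1. 3 ppages; refcounts: pp0:2 pp1:2 pp2:2
Op 2: read(P1, v0) -> 46. No state change.
Op 3: write(P1, v1, 152). refcount(pp1)=2>1 -> COPY to pp3. 4 ppages; refcounts: pp0:2 pp1:1 pp2:2 pp3:1
Op 4: fork(P0) -> P2. 4 ppages; refcounts: pp0:3 pp1:2 pp2:3 pp3:1
Op 5: write(P0, v2, 149). refcount(pp2)=3>1 -> COPY to pp4. 5 ppages; refcounts: pp0:3 pp1:2 pp2:2 pp3:1 pp4:1
Op 6: fork(P2) -> P3. 5 ppages; refcounts: pp0:4 pp1:3 pp2:3 pp3:1 pp4:1
Op 7: read(P2, v1) -> 30. No state change.
Op 8: write(P0, v2, 128). refcount(pp4)=1 -> write in place. 5 ppages; refcounts: pp0:4 pp1:3 pp2:3 pp3:1 pp4:1
P0: v1 -> pp1 = 30
P1: v1 -> pp3 = 152
P2: v1 -> pp1 = 30
P3: v1 -> pp1 = 30

Answer: 30 152 30 30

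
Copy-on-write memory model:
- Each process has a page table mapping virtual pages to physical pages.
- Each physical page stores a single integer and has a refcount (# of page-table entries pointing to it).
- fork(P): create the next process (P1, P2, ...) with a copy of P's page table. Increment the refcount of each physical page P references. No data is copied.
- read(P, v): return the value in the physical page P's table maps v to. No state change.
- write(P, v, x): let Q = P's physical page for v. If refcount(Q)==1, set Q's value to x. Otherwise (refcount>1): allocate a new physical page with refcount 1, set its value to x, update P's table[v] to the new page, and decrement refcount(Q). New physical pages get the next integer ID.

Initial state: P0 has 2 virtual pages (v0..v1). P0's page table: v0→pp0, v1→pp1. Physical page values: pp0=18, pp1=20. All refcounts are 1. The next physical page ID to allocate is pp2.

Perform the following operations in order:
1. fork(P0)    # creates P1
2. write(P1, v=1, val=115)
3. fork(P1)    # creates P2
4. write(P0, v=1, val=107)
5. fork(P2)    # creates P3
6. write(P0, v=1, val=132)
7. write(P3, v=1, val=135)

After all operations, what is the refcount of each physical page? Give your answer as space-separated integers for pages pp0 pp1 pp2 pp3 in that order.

Answer: 4 1 2 1

Derivation:
Op 1: fork(P0) -> P1. 2 ppages; refcounts: pp0:2 pp1:2
Op 2: write(P1, v1, 115). refcount(pp1)=2>1 -> COPY to pp2. 3 ppages; refcounts: pp0:2 pp1:1 pp2:1
Op 3: fork(P1) -> P2. 3 ppages; refcounts: pp0:3 pp1:1 pp2:2
Op 4: write(P0, v1, 107). refcount(pp1)=1 -> write in place. 3 ppages; refcounts: pp0:3 pp1:1 pp2:2
Op 5: fork(P2) -> P3. 3 ppages; refcounts: pp0:4 pp1:1 pp2:3
Op 6: write(P0, v1, 132). refcount(pp1)=1 -> write in place. 3 ppages; refcounts: pp0:4 pp1:1 pp2:3
Op 7: write(P3, v1, 135). refcount(pp2)=3>1 -> COPY to pp3. 4 ppages; refcounts: pp0:4 pp1:1 pp2:2 pp3:1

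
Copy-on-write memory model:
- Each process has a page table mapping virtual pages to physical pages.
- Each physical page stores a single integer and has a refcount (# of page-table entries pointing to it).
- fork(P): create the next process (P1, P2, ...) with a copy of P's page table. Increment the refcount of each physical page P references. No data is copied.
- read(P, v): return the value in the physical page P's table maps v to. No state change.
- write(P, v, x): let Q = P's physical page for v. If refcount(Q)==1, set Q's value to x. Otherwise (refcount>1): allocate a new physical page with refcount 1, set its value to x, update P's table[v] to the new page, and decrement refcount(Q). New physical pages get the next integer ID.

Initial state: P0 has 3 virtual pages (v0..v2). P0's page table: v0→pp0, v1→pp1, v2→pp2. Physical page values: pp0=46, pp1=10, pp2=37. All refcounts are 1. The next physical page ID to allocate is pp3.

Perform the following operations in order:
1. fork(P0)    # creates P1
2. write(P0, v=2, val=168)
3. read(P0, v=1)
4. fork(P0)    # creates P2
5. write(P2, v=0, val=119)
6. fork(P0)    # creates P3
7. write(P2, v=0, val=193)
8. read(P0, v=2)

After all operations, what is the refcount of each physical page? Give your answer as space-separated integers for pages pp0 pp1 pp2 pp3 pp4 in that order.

Op 1: fork(P0) -> P1. 3 ppages; refcounts: pp0:2 pp1:2 pp2:2
Op 2: write(P0, v2, 168). refcount(pp2)=2>1 -> COPY to pp3. 4 ppages; refcounts: pp0:2 pp1:2 pp2:1 pp3:1
Op 3: read(P0, v1) -> 10. No state change.
Op 4: fork(P0) -> P2. 4 ppages; refcounts: pp0:3 pp1:3 pp2:1 pp3:2
Op 5: write(P2, v0, 119). refcount(pp0)=3>1 -> COPY to pp4. 5 ppages; refcounts: pp0:2 pp1:3 pp2:1 pp3:2 pp4:1
Op 6: fork(P0) -> P3. 5 ppages; refcounts: pp0:3 pp1:4 pp2:1 pp3:3 pp4:1
Op 7: write(P2, v0, 193). refcount(pp4)=1 -> write in place. 5 ppages; refcounts: pp0:3 pp1:4 pp2:1 pp3:3 pp4:1
Op 8: read(P0, v2) -> 168. No state change.

Answer: 3 4 1 3 1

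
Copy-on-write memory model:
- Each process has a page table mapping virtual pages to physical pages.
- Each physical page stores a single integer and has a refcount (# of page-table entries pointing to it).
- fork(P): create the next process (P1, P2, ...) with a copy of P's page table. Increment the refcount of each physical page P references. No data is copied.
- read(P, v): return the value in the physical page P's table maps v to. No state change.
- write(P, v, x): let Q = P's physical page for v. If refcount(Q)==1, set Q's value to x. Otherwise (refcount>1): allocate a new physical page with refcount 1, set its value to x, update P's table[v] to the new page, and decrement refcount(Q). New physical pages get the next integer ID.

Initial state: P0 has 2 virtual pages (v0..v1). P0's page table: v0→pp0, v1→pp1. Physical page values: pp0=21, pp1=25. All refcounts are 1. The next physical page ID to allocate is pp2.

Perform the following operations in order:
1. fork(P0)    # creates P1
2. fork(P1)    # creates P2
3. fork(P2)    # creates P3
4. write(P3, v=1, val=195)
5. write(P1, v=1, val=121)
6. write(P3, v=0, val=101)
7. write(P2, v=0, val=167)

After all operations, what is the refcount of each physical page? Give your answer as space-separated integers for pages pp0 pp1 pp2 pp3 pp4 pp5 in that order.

Answer: 2 2 1 1 1 1

Derivation:
Op 1: fork(P0) -> P1. 2 ppages; refcounts: pp0:2 pp1:2
Op 2: fork(P1) -> P2. 2 ppages; refcounts: pp0:3 pp1:3
Op 3: fork(P2) -> P3. 2 ppages; refcounts: pp0:4 pp1:4
Op 4: write(P3, v1, 195). refcount(pp1)=4>1 -> COPY to pp2. 3 ppages; refcounts: pp0:4 pp1:3 pp2:1
Op 5: write(P1, v1, 121). refcount(pp1)=3>1 -> COPY to pp3. 4 ppages; refcounts: pp0:4 pp1:2 pp2:1 pp3:1
Op 6: write(P3, v0, 101). refcount(pp0)=4>1 -> COPY to pp4. 5 ppages; refcounts: pp0:3 pp1:2 pp2:1 pp3:1 pp4:1
Op 7: write(P2, v0, 167). refcount(pp0)=3>1 -> COPY to pp5. 6 ppages; refcounts: pp0:2 pp1:2 pp2:1 pp3:1 pp4:1 pp5:1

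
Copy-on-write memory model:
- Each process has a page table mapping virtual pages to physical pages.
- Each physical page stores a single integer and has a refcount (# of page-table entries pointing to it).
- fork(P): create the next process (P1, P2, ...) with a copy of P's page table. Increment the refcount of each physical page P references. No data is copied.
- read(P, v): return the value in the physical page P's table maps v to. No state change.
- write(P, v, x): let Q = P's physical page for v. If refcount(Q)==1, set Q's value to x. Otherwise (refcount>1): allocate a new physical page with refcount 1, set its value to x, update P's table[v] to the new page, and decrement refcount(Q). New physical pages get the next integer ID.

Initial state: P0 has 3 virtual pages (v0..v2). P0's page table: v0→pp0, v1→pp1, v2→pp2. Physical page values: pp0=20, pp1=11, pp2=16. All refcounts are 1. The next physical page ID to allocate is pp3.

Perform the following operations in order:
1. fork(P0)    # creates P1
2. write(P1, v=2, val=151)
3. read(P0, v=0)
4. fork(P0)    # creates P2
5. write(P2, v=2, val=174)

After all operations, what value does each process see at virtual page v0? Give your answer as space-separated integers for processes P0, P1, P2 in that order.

Op 1: fork(P0) -> P1. 3 ppages; refcounts: pp0:2 pp1:2 pp2:2
Op 2: write(P1, v2, 151). refcount(pp2)=2>1 -> COPY to pp3. 4 ppages; refcounts: pp0:2 pp1:2 pp2:1 pp3:1
Op 3: read(P0, v0) -> 20. No state change.
Op 4: fork(P0) -> P2. 4 ppages; refcounts: pp0:3 pp1:3 pp2:2 pp3:1
Op 5: write(P2, v2, 174). refcount(pp2)=2>1 -> COPY to pp4. 5 ppages; refcounts: pp0:3 pp1:3 pp2:1 pp3:1 pp4:1
P0: v0 -> pp0 = 20
P1: v0 -> pp0 = 20
P2: v0 -> pp0 = 20

Answer: 20 20 20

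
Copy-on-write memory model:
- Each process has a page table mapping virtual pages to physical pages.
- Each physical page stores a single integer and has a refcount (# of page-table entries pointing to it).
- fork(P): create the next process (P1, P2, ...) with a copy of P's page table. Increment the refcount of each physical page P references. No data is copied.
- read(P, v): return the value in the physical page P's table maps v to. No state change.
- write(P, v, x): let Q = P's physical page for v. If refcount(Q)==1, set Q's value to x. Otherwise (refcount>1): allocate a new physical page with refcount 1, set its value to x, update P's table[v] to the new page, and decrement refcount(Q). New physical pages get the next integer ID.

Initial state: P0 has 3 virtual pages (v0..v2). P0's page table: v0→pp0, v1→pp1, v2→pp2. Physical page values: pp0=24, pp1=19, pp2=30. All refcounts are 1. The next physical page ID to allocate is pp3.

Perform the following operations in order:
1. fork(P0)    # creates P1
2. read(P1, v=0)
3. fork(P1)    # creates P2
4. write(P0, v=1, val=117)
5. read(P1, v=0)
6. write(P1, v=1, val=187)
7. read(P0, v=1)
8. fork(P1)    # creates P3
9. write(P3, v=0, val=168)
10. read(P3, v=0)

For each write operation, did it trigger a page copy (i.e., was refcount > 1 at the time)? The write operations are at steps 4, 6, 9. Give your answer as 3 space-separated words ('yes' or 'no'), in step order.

Op 1: fork(P0) -> P1. 3 ppages; refcounts: pp0:2 pp1:2 pp2:2
Op 2: read(P1, v0) -> 24. No state change.
Op 3: fork(P1) -> P2. 3 ppages; refcounts: pp0:3 pp1:3 pp2:3
Op 4: write(P0, v1, 117). refcount(pp1)=3>1 -> COPY to pp3. 4 ppages; refcounts: pp0:3 pp1:2 pp2:3 pp3:1
Op 5: read(P1, v0) -> 24. No state change.
Op 6: write(P1, v1, 187). refcount(pp1)=2>1 -> COPY to pp4. 5 ppages; refcounts: pp0:3 pp1:1 pp2:3 pp3:1 pp4:1
Op 7: read(P0, v1) -> 117. No state change.
Op 8: fork(P1) -> P3. 5 ppages; refcounts: pp0:4 pp1:1 pp2:4 pp3:1 pp4:2
Op 9: write(P3, v0, 168). refcount(pp0)=4>1 -> COPY to pp5. 6 ppages; refcounts: pp0:3 pp1:1 pp2:4 pp3:1 pp4:2 pp5:1
Op 10: read(P3, v0) -> 168. No state change.

yes yes yes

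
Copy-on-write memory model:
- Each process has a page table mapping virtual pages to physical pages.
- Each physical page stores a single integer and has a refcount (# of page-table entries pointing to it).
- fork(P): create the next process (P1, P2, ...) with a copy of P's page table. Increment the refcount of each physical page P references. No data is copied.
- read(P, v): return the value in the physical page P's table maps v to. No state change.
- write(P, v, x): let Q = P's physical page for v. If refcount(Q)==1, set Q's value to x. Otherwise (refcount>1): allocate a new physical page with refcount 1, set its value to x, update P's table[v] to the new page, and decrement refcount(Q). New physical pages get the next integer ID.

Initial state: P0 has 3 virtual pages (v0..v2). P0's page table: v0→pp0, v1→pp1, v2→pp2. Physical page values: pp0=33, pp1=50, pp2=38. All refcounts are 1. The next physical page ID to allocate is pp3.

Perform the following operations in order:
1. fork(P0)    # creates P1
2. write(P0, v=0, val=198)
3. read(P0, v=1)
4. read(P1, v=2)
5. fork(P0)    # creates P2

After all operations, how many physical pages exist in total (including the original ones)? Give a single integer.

Op 1: fork(P0) -> P1. 3 ppages; refcounts: pp0:2 pp1:2 pp2:2
Op 2: write(P0, v0, 198). refcount(pp0)=2>1 -> COPY to pp3. 4 ppages; refcounts: pp0:1 pp1:2 pp2:2 pp3:1
Op 3: read(P0, v1) -> 50. No state change.
Op 4: read(P1, v2) -> 38. No state change.
Op 5: fork(P0) -> P2. 4 ppages; refcounts: pp0:1 pp1:3 pp2:3 pp3:2

Answer: 4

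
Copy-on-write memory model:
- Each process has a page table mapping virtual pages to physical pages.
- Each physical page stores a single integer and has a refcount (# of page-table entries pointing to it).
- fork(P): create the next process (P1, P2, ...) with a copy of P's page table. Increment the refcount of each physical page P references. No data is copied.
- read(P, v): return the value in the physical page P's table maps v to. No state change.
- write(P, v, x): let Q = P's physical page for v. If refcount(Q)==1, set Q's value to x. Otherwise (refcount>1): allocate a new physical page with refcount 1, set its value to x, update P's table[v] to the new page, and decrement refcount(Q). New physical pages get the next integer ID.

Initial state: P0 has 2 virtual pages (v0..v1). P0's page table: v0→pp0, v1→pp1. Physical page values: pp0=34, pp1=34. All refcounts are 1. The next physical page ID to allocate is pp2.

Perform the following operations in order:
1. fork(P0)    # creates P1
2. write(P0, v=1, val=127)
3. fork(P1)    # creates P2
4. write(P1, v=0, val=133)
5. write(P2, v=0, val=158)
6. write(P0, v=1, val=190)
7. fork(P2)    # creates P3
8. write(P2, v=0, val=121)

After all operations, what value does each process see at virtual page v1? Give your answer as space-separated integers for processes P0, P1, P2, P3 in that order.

Answer: 190 34 34 34

Derivation:
Op 1: fork(P0) -> P1. 2 ppages; refcounts: pp0:2 pp1:2
Op 2: write(P0, v1, 127). refcount(pp1)=2>1 -> COPY to pp2. 3 ppages; refcounts: pp0:2 pp1:1 pp2:1
Op 3: fork(P1) -> P2. 3 ppages; refcounts: pp0:3 pp1:2 pp2:1
Op 4: write(P1, v0, 133). refcount(pp0)=3>1 -> COPY to pp3. 4 ppages; refcounts: pp0:2 pp1:2 pp2:1 pp3:1
Op 5: write(P2, v0, 158). refcount(pp0)=2>1 -> COPY to pp4. 5 ppages; refcounts: pp0:1 pp1:2 pp2:1 pp3:1 pp4:1
Op 6: write(P0, v1, 190). refcount(pp2)=1 -> write in place. 5 ppages; refcounts: pp0:1 pp1:2 pp2:1 pp3:1 pp4:1
Op 7: fork(P2) -> P3. 5 ppages; refcounts: pp0:1 pp1:3 pp2:1 pp3:1 pp4:2
Op 8: write(P2, v0, 121). refcount(pp4)=2>1 -> COPY to pp5. 6 ppages; refcounts: pp0:1 pp1:3 pp2:1 pp3:1 pp4:1 pp5:1
P0: v1 -> pp2 = 190
P1: v1 -> pp1 = 34
P2: v1 -> pp1 = 34
P3: v1 -> pp1 = 34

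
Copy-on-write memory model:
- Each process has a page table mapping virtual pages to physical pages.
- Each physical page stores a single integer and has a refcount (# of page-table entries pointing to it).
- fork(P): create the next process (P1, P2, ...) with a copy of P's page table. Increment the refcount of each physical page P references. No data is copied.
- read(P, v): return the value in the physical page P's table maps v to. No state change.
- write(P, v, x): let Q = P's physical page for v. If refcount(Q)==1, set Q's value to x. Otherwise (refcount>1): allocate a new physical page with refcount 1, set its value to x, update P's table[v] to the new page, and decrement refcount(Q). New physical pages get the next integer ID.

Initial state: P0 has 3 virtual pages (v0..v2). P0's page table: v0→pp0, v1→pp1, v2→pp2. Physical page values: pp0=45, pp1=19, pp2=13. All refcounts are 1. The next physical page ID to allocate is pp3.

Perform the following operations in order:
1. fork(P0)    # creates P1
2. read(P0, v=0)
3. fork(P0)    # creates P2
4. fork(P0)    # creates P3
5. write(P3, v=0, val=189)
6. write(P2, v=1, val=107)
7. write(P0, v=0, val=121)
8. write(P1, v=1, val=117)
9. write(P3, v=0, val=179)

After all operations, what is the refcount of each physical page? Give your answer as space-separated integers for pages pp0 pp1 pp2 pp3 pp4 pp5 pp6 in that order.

Op 1: fork(P0) -> P1. 3 ppages; refcounts: pp0:2 pp1:2 pp2:2
Op 2: read(P0, v0) -> 45. No state change.
Op 3: fork(P0) -> P2. 3 ppages; refcounts: pp0:3 pp1:3 pp2:3
Op 4: fork(P0) -> P3. 3 ppages; refcounts: pp0:4 pp1:4 pp2:4
Op 5: write(P3, v0, 189). refcount(pp0)=4>1 -> COPY to pp3. 4 ppages; refcounts: pp0:3 pp1:4 pp2:4 pp3:1
Op 6: write(P2, v1, 107). refcount(pp1)=4>1 -> COPY to pp4. 5 ppages; refcounts: pp0:3 pp1:3 pp2:4 pp3:1 pp4:1
Op 7: write(P0, v0, 121). refcount(pp0)=3>1 -> COPY to pp5. 6 ppages; refcounts: pp0:2 pp1:3 pp2:4 pp3:1 pp4:1 pp5:1
Op 8: write(P1, v1, 117). refcount(pp1)=3>1 -> COPY to pp6. 7 ppages; refcounts: pp0:2 pp1:2 pp2:4 pp3:1 pp4:1 pp5:1 pp6:1
Op 9: write(P3, v0, 179). refcount(pp3)=1 -> write in place. 7 ppages; refcounts: pp0:2 pp1:2 pp2:4 pp3:1 pp4:1 pp5:1 pp6:1

Answer: 2 2 4 1 1 1 1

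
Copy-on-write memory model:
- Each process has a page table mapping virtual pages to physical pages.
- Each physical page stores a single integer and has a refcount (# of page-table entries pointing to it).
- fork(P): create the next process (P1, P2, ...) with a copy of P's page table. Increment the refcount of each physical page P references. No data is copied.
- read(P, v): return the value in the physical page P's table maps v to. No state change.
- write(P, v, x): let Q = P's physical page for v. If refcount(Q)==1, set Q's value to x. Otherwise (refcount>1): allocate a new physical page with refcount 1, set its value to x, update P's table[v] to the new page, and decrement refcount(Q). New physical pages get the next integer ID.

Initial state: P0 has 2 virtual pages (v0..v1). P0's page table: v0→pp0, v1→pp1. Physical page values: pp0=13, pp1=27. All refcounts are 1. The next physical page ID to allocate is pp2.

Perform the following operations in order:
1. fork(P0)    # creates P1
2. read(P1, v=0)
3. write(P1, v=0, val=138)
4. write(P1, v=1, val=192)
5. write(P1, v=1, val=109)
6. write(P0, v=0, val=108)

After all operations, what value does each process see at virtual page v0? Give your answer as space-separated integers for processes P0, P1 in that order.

Answer: 108 138

Derivation:
Op 1: fork(P0) -> P1. 2 ppages; refcounts: pp0:2 pp1:2
Op 2: read(P1, v0) -> 13. No state change.
Op 3: write(P1, v0, 138). refcount(pp0)=2>1 -> COPY to pp2. 3 ppages; refcounts: pp0:1 pp1:2 pp2:1
Op 4: write(P1, v1, 192). refcount(pp1)=2>1 -> COPY to pp3. 4 ppages; refcounts: pp0:1 pp1:1 pp2:1 pp3:1
Op 5: write(P1, v1, 109). refcount(pp3)=1 -> write in place. 4 ppages; refcounts: pp0:1 pp1:1 pp2:1 pp3:1
Op 6: write(P0, v0, 108). refcount(pp0)=1 -> write in place. 4 ppages; refcounts: pp0:1 pp1:1 pp2:1 pp3:1
P0: v0 -> pp0 = 108
P1: v0 -> pp2 = 138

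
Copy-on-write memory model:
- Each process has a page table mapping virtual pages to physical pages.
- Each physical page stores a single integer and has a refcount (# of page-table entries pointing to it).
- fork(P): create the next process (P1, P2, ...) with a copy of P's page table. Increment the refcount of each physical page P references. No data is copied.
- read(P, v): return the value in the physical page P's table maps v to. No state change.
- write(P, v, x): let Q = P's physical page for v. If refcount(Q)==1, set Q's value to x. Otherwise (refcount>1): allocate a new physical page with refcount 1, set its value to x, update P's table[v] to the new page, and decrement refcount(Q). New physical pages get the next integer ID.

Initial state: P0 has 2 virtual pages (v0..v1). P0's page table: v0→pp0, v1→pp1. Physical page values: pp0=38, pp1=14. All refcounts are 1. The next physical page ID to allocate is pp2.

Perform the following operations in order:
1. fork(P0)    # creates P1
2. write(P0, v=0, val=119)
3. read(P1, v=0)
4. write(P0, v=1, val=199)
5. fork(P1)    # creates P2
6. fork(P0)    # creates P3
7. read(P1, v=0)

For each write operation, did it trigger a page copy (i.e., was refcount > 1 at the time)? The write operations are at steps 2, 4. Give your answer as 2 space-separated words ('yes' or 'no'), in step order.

Op 1: fork(P0) -> P1. 2 ppages; refcounts: pp0:2 pp1:2
Op 2: write(P0, v0, 119). refcount(pp0)=2>1 -> COPY to pp2. 3 ppages; refcounts: pp0:1 pp1:2 pp2:1
Op 3: read(P1, v0) -> 38. No state change.
Op 4: write(P0, v1, 199). refcount(pp1)=2>1 -> COPY to pp3. 4 ppages; refcounts: pp0:1 pp1:1 pp2:1 pp3:1
Op 5: fork(P1) -> P2. 4 ppages; refcounts: pp0:2 pp1:2 pp2:1 pp3:1
Op 6: fork(P0) -> P3. 4 ppages; refcounts: pp0:2 pp1:2 pp2:2 pp3:2
Op 7: read(P1, v0) -> 38. No state change.

yes yes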